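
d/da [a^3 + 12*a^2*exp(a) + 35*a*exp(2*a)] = 12*a^2*exp(a) + 3*a^2 + 70*a*exp(2*a) + 24*a*exp(a) + 35*exp(2*a)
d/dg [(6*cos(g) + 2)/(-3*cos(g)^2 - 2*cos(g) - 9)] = 2*(9*sin(g)^2 - 6*cos(g) + 16)*sin(g)/(3*cos(g)^2 + 2*cos(g) + 9)^2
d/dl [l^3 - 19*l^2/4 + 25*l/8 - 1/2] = 3*l^2 - 19*l/2 + 25/8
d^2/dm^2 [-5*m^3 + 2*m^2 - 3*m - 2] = 4 - 30*m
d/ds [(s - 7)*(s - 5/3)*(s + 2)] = 3*s^2 - 40*s/3 - 17/3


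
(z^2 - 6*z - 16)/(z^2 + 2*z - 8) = (z^2 - 6*z - 16)/(z^2 + 2*z - 8)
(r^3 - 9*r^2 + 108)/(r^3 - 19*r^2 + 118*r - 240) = (r^2 - 3*r - 18)/(r^2 - 13*r + 40)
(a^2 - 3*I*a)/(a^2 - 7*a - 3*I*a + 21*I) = a/(a - 7)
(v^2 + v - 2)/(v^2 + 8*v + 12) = (v - 1)/(v + 6)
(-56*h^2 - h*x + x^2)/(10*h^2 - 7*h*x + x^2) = (-56*h^2 - h*x + x^2)/(10*h^2 - 7*h*x + x^2)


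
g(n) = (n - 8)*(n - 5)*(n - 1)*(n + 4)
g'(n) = (n - 8)*(n - 5)*(n - 1) + (n - 8)*(n - 5)*(n + 4) + (n - 8)*(n - 1)*(n + 4) + (n - 5)*(n - 1)*(n + 4)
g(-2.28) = -422.21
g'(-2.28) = -17.68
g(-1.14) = -343.47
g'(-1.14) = 133.93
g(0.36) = -98.92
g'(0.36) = 166.14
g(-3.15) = -320.55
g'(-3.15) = -231.80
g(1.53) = 65.80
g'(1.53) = 106.92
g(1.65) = 78.12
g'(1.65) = 98.39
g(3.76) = 112.61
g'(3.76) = -62.06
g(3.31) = 133.84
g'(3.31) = -31.48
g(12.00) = 4928.00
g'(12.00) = 2692.00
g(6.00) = -100.00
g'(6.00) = -80.00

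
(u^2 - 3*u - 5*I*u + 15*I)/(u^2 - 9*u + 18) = (u - 5*I)/(u - 6)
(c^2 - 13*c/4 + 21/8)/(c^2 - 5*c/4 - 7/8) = (2*c - 3)/(2*c + 1)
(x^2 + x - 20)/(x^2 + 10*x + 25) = (x - 4)/(x + 5)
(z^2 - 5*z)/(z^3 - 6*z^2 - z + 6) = z*(z - 5)/(z^3 - 6*z^2 - z + 6)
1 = 1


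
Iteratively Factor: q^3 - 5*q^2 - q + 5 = (q - 5)*(q^2 - 1) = (q - 5)*(q - 1)*(q + 1)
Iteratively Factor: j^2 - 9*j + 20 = (j - 4)*(j - 5)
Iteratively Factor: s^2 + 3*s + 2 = (s + 1)*(s + 2)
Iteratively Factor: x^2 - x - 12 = (x + 3)*(x - 4)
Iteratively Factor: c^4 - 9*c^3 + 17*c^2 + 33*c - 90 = (c + 2)*(c^3 - 11*c^2 + 39*c - 45) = (c - 3)*(c + 2)*(c^2 - 8*c + 15) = (c - 5)*(c - 3)*(c + 2)*(c - 3)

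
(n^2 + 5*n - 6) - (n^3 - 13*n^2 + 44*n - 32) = -n^3 + 14*n^2 - 39*n + 26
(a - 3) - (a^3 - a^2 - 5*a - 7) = -a^3 + a^2 + 6*a + 4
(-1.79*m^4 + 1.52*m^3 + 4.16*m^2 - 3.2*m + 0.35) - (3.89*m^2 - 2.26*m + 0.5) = -1.79*m^4 + 1.52*m^3 + 0.27*m^2 - 0.94*m - 0.15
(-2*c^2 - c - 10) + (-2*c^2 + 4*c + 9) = -4*c^2 + 3*c - 1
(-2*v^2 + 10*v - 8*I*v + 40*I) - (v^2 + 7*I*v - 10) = -3*v^2 + 10*v - 15*I*v + 10 + 40*I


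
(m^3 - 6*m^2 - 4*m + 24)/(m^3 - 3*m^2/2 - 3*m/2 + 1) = 2*(m^2 - 4*m - 12)/(2*m^2 + m - 1)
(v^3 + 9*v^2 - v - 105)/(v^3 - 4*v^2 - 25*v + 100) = (v^2 + 4*v - 21)/(v^2 - 9*v + 20)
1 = 1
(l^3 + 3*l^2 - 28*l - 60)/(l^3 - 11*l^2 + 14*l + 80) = (l + 6)/(l - 8)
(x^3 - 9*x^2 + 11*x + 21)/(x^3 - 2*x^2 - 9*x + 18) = (x^2 - 6*x - 7)/(x^2 + x - 6)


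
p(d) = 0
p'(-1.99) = 0.00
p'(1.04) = 0.00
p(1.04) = 0.00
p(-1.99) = 0.00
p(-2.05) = 0.00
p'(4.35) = 0.00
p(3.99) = 0.00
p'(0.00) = 0.00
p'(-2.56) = 0.00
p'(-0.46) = 0.00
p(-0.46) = 0.00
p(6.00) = 0.00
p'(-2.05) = 0.00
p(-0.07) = 0.00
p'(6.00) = 0.00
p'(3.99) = 0.00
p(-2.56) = 0.00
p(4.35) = 0.00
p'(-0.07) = 0.00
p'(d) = 0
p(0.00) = 0.00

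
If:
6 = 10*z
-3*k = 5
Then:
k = -5/3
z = 3/5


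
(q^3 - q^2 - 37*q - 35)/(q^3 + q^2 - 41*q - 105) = (q + 1)/(q + 3)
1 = 1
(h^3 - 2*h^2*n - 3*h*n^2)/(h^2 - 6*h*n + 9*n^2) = h*(h + n)/(h - 3*n)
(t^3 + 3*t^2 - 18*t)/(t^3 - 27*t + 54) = t/(t - 3)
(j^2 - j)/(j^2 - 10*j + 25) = j*(j - 1)/(j^2 - 10*j + 25)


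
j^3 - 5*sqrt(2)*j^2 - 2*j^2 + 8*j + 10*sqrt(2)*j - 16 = (j - 2)*(j - 4*sqrt(2))*(j - sqrt(2))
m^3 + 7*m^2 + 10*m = m*(m + 2)*(m + 5)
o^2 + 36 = (o - 6*I)*(o + 6*I)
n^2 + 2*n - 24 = (n - 4)*(n + 6)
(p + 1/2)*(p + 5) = p^2 + 11*p/2 + 5/2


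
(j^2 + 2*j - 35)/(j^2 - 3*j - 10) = (j + 7)/(j + 2)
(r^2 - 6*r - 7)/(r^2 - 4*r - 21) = (r + 1)/(r + 3)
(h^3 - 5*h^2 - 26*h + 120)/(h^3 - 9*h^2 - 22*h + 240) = (h - 4)/(h - 8)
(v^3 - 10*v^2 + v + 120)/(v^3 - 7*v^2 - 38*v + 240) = (v + 3)/(v + 6)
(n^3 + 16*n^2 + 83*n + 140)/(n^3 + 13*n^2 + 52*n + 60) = (n^2 + 11*n + 28)/(n^2 + 8*n + 12)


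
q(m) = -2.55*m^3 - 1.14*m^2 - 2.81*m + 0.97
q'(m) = -7.65*m^2 - 2.28*m - 2.81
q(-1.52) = 11.56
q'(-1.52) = -17.02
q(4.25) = -227.32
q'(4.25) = -150.68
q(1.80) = -22.65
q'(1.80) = -31.70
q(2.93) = -81.19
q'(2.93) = -75.16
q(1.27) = -9.66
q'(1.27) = -18.04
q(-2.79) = 55.32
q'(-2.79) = -56.00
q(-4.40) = 208.48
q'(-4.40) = -140.88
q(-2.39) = 35.99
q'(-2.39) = -41.06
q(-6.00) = 527.59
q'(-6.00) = -264.53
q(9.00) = -1975.61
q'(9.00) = -642.98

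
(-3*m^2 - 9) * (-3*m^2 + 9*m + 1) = 9*m^4 - 27*m^3 + 24*m^2 - 81*m - 9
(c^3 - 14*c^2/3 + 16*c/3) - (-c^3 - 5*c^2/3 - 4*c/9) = 2*c^3 - 3*c^2 + 52*c/9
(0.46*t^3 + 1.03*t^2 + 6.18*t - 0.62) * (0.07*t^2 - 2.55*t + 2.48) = 0.0322*t^5 - 1.1009*t^4 - 1.0531*t^3 - 13.248*t^2 + 16.9074*t - 1.5376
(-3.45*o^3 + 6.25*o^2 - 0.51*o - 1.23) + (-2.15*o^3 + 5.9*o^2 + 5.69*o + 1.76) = -5.6*o^3 + 12.15*o^2 + 5.18*o + 0.53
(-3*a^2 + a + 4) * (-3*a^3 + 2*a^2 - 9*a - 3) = 9*a^5 - 9*a^4 + 17*a^3 + 8*a^2 - 39*a - 12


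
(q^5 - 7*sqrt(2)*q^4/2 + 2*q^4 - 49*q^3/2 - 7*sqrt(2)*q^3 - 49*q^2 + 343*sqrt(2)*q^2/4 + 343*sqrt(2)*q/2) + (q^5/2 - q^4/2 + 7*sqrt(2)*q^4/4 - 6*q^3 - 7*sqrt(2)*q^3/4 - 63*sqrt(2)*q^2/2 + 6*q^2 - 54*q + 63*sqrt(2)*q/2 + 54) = 3*q^5/2 - 7*sqrt(2)*q^4/4 + 3*q^4/2 - 61*q^3/2 - 35*sqrt(2)*q^3/4 - 43*q^2 + 217*sqrt(2)*q^2/4 - 54*q + 203*sqrt(2)*q + 54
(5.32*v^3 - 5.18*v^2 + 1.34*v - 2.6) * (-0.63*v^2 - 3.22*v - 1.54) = -3.3516*v^5 - 13.867*v^4 + 7.6426*v^3 + 5.3004*v^2 + 6.3084*v + 4.004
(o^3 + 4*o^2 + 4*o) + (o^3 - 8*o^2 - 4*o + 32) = 2*o^3 - 4*o^2 + 32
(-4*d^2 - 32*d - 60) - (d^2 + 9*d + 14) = -5*d^2 - 41*d - 74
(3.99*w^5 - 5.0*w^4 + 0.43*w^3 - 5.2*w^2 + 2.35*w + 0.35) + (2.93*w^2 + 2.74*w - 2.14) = 3.99*w^5 - 5.0*w^4 + 0.43*w^3 - 2.27*w^2 + 5.09*w - 1.79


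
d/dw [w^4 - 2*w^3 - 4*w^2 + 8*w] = 4*w^3 - 6*w^2 - 8*w + 8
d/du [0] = 0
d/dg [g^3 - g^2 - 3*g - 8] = 3*g^2 - 2*g - 3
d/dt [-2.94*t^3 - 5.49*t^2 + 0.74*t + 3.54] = -8.82*t^2 - 10.98*t + 0.74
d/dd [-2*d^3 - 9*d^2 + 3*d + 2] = -6*d^2 - 18*d + 3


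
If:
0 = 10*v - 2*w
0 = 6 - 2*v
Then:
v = 3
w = 15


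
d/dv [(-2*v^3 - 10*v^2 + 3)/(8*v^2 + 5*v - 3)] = (-16*v^4 - 20*v^3 - 32*v^2 + 12*v - 15)/(64*v^4 + 80*v^3 - 23*v^2 - 30*v + 9)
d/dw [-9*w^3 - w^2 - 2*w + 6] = -27*w^2 - 2*w - 2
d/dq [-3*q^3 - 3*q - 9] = -9*q^2 - 3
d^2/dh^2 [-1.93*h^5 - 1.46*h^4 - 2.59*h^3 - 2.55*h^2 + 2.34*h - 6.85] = -38.6*h^3 - 17.52*h^2 - 15.54*h - 5.1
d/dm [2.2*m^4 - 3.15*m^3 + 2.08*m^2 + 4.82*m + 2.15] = 8.8*m^3 - 9.45*m^2 + 4.16*m + 4.82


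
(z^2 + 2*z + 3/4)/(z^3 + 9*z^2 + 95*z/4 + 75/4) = (2*z + 1)/(2*z^2 + 15*z + 25)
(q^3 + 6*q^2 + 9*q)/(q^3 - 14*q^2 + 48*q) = (q^2 + 6*q + 9)/(q^2 - 14*q + 48)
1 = 1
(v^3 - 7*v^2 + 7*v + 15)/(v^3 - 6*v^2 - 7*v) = (v^2 - 8*v + 15)/(v*(v - 7))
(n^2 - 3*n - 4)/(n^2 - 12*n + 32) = (n + 1)/(n - 8)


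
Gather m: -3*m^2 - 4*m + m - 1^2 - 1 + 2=-3*m^2 - 3*m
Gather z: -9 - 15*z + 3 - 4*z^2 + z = -4*z^2 - 14*z - 6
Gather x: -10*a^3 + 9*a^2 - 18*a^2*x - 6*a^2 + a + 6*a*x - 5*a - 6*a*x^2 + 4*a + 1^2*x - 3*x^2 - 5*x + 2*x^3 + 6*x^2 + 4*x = -10*a^3 + 3*a^2 + 2*x^3 + x^2*(3 - 6*a) + x*(-18*a^2 + 6*a)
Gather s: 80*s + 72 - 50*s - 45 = 30*s + 27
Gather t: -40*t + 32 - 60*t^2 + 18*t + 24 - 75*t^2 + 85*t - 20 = -135*t^2 + 63*t + 36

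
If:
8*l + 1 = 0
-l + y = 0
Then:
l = -1/8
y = -1/8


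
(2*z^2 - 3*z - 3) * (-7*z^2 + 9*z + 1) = -14*z^4 + 39*z^3 - 4*z^2 - 30*z - 3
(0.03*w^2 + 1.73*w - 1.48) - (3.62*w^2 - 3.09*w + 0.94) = -3.59*w^2 + 4.82*w - 2.42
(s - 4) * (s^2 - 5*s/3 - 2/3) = s^3 - 17*s^2/3 + 6*s + 8/3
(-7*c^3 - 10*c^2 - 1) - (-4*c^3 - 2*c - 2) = -3*c^3 - 10*c^2 + 2*c + 1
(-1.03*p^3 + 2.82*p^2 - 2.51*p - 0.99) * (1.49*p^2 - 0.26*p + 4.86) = -1.5347*p^5 + 4.4696*p^4 - 9.4789*p^3 + 12.8827*p^2 - 11.9412*p - 4.8114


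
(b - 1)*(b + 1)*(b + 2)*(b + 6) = b^4 + 8*b^3 + 11*b^2 - 8*b - 12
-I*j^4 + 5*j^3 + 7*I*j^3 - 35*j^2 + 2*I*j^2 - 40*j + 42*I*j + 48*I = (j - 8)*(j - I)*(j + 6*I)*(-I*j - I)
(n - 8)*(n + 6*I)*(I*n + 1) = I*n^3 - 5*n^2 - 8*I*n^2 + 40*n + 6*I*n - 48*I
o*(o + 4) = o^2 + 4*o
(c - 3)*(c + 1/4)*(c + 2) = c^3 - 3*c^2/4 - 25*c/4 - 3/2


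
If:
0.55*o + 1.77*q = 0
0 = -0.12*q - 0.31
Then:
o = 8.31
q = -2.58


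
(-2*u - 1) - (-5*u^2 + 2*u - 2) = 5*u^2 - 4*u + 1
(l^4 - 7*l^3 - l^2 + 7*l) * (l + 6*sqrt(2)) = l^5 - 7*l^4 + 6*sqrt(2)*l^4 - 42*sqrt(2)*l^3 - l^3 - 6*sqrt(2)*l^2 + 7*l^2 + 42*sqrt(2)*l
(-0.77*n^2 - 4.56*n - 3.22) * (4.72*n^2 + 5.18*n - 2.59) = -3.6344*n^4 - 25.5118*n^3 - 36.8249*n^2 - 4.8692*n + 8.3398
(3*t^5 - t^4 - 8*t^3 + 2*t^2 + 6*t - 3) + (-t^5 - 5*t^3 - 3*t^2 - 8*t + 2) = 2*t^5 - t^4 - 13*t^3 - t^2 - 2*t - 1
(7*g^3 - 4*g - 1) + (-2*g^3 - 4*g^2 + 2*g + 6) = 5*g^3 - 4*g^2 - 2*g + 5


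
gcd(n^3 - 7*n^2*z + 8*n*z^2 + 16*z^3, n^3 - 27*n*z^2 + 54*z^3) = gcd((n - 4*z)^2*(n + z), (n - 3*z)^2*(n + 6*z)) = 1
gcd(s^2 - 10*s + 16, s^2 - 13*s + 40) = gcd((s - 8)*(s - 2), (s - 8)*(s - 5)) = s - 8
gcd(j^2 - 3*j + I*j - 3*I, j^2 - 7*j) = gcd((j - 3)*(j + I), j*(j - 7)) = 1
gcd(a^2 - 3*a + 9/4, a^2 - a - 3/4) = a - 3/2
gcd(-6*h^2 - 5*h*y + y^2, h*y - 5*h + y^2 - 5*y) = h + y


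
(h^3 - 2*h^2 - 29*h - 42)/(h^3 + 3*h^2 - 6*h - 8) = (h^3 - 2*h^2 - 29*h - 42)/(h^3 + 3*h^2 - 6*h - 8)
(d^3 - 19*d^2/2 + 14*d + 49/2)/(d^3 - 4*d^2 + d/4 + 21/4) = 2*(d - 7)/(2*d - 3)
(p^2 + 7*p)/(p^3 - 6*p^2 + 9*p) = (p + 7)/(p^2 - 6*p + 9)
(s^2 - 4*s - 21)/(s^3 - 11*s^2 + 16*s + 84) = (s + 3)/(s^2 - 4*s - 12)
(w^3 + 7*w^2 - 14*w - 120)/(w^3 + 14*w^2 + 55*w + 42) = (w^2 + w - 20)/(w^2 + 8*w + 7)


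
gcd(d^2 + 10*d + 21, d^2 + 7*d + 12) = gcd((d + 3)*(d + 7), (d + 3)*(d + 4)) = d + 3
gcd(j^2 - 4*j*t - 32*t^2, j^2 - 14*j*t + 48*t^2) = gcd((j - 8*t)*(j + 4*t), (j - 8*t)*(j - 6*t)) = -j + 8*t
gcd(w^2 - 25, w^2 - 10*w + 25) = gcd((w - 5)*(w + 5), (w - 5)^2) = w - 5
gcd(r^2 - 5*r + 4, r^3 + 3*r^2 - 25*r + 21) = r - 1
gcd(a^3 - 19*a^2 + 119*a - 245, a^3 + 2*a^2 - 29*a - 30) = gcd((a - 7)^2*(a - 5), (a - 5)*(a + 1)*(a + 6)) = a - 5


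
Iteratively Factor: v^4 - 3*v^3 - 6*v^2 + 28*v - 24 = (v - 2)*(v^3 - v^2 - 8*v + 12) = (v - 2)*(v + 3)*(v^2 - 4*v + 4) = (v - 2)^2*(v + 3)*(v - 2)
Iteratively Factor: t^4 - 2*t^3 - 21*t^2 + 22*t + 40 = (t + 1)*(t^3 - 3*t^2 - 18*t + 40) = (t + 1)*(t + 4)*(t^2 - 7*t + 10) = (t - 5)*(t + 1)*(t + 4)*(t - 2)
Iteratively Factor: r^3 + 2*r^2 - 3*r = (r + 3)*(r^2 - r) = (r - 1)*(r + 3)*(r)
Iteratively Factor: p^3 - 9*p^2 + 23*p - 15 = (p - 5)*(p^2 - 4*p + 3) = (p - 5)*(p - 3)*(p - 1)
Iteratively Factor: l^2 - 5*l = (l - 5)*(l)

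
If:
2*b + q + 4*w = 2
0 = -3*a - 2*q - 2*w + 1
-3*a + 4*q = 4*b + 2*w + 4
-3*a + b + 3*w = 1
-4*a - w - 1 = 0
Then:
No Solution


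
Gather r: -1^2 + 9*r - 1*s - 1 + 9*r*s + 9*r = r*(9*s + 18) - s - 2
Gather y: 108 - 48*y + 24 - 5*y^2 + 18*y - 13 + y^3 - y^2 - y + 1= y^3 - 6*y^2 - 31*y + 120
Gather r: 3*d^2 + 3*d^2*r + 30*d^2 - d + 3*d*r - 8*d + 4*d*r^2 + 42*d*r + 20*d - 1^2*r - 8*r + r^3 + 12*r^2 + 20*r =33*d^2 + 11*d + r^3 + r^2*(4*d + 12) + r*(3*d^2 + 45*d + 11)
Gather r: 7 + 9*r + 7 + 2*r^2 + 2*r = 2*r^2 + 11*r + 14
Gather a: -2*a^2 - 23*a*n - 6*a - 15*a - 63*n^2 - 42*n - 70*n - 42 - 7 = -2*a^2 + a*(-23*n - 21) - 63*n^2 - 112*n - 49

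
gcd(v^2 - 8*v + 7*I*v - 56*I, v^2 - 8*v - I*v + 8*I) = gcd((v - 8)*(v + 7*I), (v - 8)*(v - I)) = v - 8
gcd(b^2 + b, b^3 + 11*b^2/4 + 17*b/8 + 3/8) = b + 1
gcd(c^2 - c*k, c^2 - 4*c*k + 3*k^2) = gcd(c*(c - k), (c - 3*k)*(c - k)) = c - k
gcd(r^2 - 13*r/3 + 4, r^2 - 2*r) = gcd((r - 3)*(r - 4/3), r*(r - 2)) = 1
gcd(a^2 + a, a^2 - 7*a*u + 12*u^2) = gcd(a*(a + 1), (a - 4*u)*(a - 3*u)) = 1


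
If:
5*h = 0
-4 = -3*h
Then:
No Solution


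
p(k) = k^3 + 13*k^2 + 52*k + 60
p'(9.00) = 529.00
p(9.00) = 2310.00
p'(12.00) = 796.00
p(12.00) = 4284.00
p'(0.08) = 54.10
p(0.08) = 64.24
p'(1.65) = 103.07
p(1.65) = 185.68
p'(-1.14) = 26.26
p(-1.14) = 16.13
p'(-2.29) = 8.19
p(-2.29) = -2.92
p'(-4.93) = -3.27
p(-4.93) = -0.22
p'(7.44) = 411.50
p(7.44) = 1578.31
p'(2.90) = 152.63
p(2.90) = 344.52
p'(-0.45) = 40.91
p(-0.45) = 39.14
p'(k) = 3*k^2 + 26*k + 52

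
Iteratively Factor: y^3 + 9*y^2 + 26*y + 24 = (y + 2)*(y^2 + 7*y + 12) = (y + 2)*(y + 4)*(y + 3)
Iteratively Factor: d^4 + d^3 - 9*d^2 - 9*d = (d - 3)*(d^3 + 4*d^2 + 3*d) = (d - 3)*(d + 3)*(d^2 + d) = d*(d - 3)*(d + 3)*(d + 1)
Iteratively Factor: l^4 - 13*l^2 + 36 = (l - 3)*(l^3 + 3*l^2 - 4*l - 12) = (l - 3)*(l + 3)*(l^2 - 4) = (l - 3)*(l + 2)*(l + 3)*(l - 2)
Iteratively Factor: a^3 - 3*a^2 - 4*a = (a - 4)*(a^2 + a) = (a - 4)*(a + 1)*(a)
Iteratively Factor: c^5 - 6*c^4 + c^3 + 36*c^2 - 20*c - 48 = (c - 3)*(c^4 - 3*c^3 - 8*c^2 + 12*c + 16) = (c - 4)*(c - 3)*(c^3 + c^2 - 4*c - 4) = (c - 4)*(c - 3)*(c - 2)*(c^2 + 3*c + 2) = (c - 4)*(c - 3)*(c - 2)*(c + 2)*(c + 1)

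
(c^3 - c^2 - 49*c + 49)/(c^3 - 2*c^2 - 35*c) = (c^2 + 6*c - 7)/(c*(c + 5))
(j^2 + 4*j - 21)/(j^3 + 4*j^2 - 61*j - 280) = (j - 3)/(j^2 - 3*j - 40)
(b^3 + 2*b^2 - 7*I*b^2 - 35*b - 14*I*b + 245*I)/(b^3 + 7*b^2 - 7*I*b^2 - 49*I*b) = (b - 5)/b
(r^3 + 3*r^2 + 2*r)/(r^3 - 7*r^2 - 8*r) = (r + 2)/(r - 8)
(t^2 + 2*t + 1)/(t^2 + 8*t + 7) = (t + 1)/(t + 7)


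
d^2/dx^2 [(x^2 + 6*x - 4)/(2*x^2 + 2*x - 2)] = (5*x^3 - 9*x^2 + 6*x - 1)/(x^6 + 3*x^5 - 5*x^3 + 3*x - 1)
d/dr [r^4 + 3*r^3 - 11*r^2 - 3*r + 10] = 4*r^3 + 9*r^2 - 22*r - 3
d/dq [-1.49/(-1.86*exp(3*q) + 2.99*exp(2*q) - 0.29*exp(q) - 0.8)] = (-8.3142*exp(2*q) + 8.9102*exp(q) - 0.4321)*exp(q)/(1.86*exp(3*q) - 2.99*exp(2*q) + 0.29*exp(q) + 0.8)^2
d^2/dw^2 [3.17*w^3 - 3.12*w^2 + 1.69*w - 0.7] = 19.02*w - 6.24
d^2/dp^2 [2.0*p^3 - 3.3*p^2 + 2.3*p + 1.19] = 12.0*p - 6.6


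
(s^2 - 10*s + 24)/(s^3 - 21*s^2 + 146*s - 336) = (s - 4)/(s^2 - 15*s + 56)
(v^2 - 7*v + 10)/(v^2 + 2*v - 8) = (v - 5)/(v + 4)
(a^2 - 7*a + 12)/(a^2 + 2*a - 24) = (a - 3)/(a + 6)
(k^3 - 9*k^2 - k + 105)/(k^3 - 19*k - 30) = (k - 7)/(k + 2)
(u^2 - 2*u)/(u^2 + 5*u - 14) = u/(u + 7)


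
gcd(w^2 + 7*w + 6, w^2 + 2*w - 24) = w + 6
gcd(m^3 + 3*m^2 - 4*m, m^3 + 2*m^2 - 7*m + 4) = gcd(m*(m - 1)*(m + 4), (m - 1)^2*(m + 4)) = m^2 + 3*m - 4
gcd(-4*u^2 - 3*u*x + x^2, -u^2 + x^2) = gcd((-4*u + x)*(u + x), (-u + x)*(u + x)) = u + x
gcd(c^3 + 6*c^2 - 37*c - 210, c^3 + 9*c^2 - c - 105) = c^2 + 12*c + 35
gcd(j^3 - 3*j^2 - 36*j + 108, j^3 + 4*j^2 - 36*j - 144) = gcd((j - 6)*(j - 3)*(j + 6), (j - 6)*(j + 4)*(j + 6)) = j^2 - 36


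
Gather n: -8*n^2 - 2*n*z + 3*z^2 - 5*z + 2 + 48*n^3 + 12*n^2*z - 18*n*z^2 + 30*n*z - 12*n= 48*n^3 + n^2*(12*z - 8) + n*(-18*z^2 + 28*z - 12) + 3*z^2 - 5*z + 2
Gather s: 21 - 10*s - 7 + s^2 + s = s^2 - 9*s + 14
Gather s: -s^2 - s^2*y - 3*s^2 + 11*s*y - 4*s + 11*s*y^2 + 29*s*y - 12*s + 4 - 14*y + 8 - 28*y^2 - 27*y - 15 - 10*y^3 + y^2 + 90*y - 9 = s^2*(-y - 4) + s*(11*y^2 + 40*y - 16) - 10*y^3 - 27*y^2 + 49*y - 12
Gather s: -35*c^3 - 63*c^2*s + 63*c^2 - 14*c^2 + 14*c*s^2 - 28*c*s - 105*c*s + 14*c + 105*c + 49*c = -35*c^3 + 49*c^2 + 14*c*s^2 + 168*c + s*(-63*c^2 - 133*c)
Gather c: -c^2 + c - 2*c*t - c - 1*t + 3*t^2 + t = -c^2 - 2*c*t + 3*t^2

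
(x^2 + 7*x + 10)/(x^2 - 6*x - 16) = (x + 5)/(x - 8)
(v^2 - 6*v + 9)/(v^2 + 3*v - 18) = (v - 3)/(v + 6)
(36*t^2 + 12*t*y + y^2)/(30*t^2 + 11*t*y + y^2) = (6*t + y)/(5*t + y)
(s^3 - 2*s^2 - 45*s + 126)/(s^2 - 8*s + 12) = (s^2 + 4*s - 21)/(s - 2)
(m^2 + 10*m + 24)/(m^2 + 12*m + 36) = (m + 4)/(m + 6)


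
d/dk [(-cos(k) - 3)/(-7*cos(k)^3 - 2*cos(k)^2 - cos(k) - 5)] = (45*cos(k) + 65*cos(2*k) + 7*cos(3*k) + 61)*sin(k)/(2*(7*cos(k)^3 + 2*cos(k)^2 + cos(k) + 5)^2)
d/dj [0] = 0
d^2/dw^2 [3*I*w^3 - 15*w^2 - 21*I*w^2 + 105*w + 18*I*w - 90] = 18*I*w - 30 - 42*I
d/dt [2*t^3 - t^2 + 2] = 2*t*(3*t - 1)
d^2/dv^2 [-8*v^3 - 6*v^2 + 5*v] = -48*v - 12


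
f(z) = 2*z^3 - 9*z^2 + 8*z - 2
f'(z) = 6*z^2 - 18*z + 8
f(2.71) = -6.61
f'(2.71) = 3.28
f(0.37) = -0.17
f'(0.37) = 2.16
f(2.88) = -5.83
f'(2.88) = 5.93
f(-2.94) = -154.14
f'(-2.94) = 112.78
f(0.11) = -1.23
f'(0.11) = 6.09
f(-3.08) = -170.45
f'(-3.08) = 120.36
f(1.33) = -2.57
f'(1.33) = -5.33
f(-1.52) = -41.98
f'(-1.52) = 49.22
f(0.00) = -2.00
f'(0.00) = 8.00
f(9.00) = 799.00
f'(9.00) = 332.00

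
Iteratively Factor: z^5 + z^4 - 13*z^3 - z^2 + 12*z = (z + 1)*(z^4 - 13*z^2 + 12*z) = z*(z + 1)*(z^3 - 13*z + 12) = z*(z - 1)*(z + 1)*(z^2 + z - 12) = z*(z - 1)*(z + 1)*(z + 4)*(z - 3)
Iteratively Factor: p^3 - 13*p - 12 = (p + 1)*(p^2 - p - 12) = (p + 1)*(p + 3)*(p - 4)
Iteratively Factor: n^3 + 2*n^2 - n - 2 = (n + 2)*(n^2 - 1) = (n - 1)*(n + 2)*(n + 1)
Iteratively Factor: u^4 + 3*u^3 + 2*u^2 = (u)*(u^3 + 3*u^2 + 2*u) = u^2*(u^2 + 3*u + 2) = u^2*(u + 1)*(u + 2)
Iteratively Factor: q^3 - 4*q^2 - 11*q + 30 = (q - 5)*(q^2 + q - 6) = (q - 5)*(q - 2)*(q + 3)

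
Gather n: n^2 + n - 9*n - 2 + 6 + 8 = n^2 - 8*n + 12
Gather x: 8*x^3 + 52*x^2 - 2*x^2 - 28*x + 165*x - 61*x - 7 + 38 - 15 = 8*x^3 + 50*x^2 + 76*x + 16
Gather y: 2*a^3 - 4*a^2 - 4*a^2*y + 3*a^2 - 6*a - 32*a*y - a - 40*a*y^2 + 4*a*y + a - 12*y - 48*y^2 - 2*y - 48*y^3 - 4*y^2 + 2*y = 2*a^3 - a^2 - 6*a - 48*y^3 + y^2*(-40*a - 52) + y*(-4*a^2 - 28*a - 12)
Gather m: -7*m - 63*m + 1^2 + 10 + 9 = 20 - 70*m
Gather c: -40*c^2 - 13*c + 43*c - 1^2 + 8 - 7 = -40*c^2 + 30*c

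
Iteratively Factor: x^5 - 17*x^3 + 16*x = (x - 1)*(x^4 + x^3 - 16*x^2 - 16*x) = (x - 4)*(x - 1)*(x^3 + 5*x^2 + 4*x) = (x - 4)*(x - 1)*(x + 1)*(x^2 + 4*x) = (x - 4)*(x - 1)*(x + 1)*(x + 4)*(x)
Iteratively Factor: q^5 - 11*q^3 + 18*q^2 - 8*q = (q - 1)*(q^4 + q^3 - 10*q^2 + 8*q) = (q - 1)^2*(q^3 + 2*q^2 - 8*q) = (q - 1)^2*(q + 4)*(q^2 - 2*q) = q*(q - 1)^2*(q + 4)*(q - 2)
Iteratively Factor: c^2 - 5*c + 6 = (c - 3)*(c - 2)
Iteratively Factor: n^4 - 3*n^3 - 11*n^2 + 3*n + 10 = (n - 1)*(n^3 - 2*n^2 - 13*n - 10) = (n - 1)*(n + 2)*(n^2 - 4*n - 5) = (n - 1)*(n + 1)*(n + 2)*(n - 5)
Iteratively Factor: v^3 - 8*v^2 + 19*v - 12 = (v - 4)*(v^2 - 4*v + 3) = (v - 4)*(v - 1)*(v - 3)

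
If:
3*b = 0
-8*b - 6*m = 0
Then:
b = 0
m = 0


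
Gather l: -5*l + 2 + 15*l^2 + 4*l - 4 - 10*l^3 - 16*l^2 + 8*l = -10*l^3 - l^2 + 7*l - 2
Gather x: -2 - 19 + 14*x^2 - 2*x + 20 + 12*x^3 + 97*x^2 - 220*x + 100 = 12*x^3 + 111*x^2 - 222*x + 99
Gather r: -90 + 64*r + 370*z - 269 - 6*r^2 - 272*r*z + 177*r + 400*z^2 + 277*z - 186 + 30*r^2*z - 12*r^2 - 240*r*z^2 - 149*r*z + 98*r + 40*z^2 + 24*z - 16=r^2*(30*z - 18) + r*(-240*z^2 - 421*z + 339) + 440*z^2 + 671*z - 561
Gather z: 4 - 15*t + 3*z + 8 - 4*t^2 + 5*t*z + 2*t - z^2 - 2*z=-4*t^2 - 13*t - z^2 + z*(5*t + 1) + 12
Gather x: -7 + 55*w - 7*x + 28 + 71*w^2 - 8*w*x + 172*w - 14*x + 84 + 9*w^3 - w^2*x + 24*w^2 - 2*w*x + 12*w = 9*w^3 + 95*w^2 + 239*w + x*(-w^2 - 10*w - 21) + 105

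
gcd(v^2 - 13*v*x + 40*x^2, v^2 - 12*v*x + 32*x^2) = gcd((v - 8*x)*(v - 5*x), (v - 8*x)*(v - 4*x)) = -v + 8*x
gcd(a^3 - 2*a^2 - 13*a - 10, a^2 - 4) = a + 2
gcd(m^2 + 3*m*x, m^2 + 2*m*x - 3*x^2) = m + 3*x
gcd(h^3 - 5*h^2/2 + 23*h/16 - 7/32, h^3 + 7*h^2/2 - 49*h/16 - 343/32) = h - 7/4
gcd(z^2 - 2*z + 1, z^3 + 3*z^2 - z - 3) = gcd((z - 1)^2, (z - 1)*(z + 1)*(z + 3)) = z - 1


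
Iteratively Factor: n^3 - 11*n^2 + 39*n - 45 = (n - 5)*(n^2 - 6*n + 9) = (n - 5)*(n - 3)*(n - 3)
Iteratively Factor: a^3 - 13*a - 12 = (a + 1)*(a^2 - a - 12) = (a - 4)*(a + 1)*(a + 3)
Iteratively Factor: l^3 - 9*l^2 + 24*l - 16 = (l - 1)*(l^2 - 8*l + 16) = (l - 4)*(l - 1)*(l - 4)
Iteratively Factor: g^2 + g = (g)*(g + 1)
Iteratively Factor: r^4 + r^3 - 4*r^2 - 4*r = (r + 2)*(r^3 - r^2 - 2*r) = (r + 1)*(r + 2)*(r^2 - 2*r) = r*(r + 1)*(r + 2)*(r - 2)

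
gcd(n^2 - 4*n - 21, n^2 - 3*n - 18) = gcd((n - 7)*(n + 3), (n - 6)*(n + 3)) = n + 3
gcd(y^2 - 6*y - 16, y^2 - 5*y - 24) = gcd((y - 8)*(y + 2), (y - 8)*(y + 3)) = y - 8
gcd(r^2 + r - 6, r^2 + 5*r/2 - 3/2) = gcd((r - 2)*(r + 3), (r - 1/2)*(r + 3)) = r + 3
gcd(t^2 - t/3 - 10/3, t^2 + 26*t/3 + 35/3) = t + 5/3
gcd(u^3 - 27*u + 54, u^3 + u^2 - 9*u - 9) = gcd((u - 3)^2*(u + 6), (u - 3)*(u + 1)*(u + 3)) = u - 3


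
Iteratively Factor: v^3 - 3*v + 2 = (v - 1)*(v^2 + v - 2) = (v - 1)^2*(v + 2)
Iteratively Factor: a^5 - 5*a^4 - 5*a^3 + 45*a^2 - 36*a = (a + 3)*(a^4 - 8*a^3 + 19*a^2 - 12*a) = (a - 1)*(a + 3)*(a^3 - 7*a^2 + 12*a) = a*(a - 1)*(a + 3)*(a^2 - 7*a + 12) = a*(a - 4)*(a - 1)*(a + 3)*(a - 3)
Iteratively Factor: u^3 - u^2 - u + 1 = (u + 1)*(u^2 - 2*u + 1) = (u - 1)*(u + 1)*(u - 1)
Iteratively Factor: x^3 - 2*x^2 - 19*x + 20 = (x - 5)*(x^2 + 3*x - 4) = (x - 5)*(x + 4)*(x - 1)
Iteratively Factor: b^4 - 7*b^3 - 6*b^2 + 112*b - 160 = (b - 5)*(b^3 - 2*b^2 - 16*b + 32) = (b - 5)*(b - 2)*(b^2 - 16) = (b - 5)*(b - 2)*(b + 4)*(b - 4)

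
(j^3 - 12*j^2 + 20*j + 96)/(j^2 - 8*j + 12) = (j^2 - 6*j - 16)/(j - 2)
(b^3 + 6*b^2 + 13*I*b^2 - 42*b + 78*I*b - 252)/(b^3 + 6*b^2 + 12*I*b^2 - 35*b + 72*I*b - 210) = (b + 6*I)/(b + 5*I)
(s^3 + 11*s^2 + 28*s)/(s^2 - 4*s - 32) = s*(s + 7)/(s - 8)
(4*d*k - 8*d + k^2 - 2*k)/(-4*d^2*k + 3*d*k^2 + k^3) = (2 - k)/(k*(d - k))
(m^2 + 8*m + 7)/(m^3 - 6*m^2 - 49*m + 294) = (m + 1)/(m^2 - 13*m + 42)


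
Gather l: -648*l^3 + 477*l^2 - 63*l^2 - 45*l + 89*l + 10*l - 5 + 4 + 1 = -648*l^3 + 414*l^2 + 54*l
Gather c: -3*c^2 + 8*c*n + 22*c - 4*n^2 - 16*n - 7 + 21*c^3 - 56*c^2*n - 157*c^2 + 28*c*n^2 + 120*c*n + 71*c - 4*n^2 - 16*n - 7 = 21*c^3 + c^2*(-56*n - 160) + c*(28*n^2 + 128*n + 93) - 8*n^2 - 32*n - 14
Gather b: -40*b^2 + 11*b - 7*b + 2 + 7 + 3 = -40*b^2 + 4*b + 12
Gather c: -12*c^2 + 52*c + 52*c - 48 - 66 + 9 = -12*c^2 + 104*c - 105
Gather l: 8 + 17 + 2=27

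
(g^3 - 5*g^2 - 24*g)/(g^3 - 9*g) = (g - 8)/(g - 3)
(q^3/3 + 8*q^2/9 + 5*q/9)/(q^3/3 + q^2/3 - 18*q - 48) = q*(3*q^2 + 8*q + 5)/(3*(q^3 + q^2 - 54*q - 144))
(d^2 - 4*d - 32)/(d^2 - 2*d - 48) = (d + 4)/(d + 6)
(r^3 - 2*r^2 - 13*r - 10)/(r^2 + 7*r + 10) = (r^2 - 4*r - 5)/(r + 5)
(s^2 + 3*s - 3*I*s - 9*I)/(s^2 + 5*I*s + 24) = (s + 3)/(s + 8*I)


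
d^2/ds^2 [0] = 0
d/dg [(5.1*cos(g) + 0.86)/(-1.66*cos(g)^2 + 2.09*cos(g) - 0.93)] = (-8.466*cos(g)^2 - 2.8552*cos(g) + 6.5404)*sin(g)/(2.7556*cos(g)^4 - 6.9388*cos(g)^3 + 7.4557*cos(g)^2 - 3.8874*cos(g) + 0.8649)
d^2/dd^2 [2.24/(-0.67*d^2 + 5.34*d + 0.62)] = (-2.011072*d^2 + 16.028544*d + 2.24*(1.34*d - 5.34)*(2.68*d - 10.68) + 1.860992)/(-0.67*d^2 + 5.34*d + 0.62)^3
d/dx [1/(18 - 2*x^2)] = x/(x^2 - 9)^2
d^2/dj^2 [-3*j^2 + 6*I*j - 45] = -6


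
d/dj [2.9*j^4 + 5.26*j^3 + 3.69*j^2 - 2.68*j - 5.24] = 11.6*j^3 + 15.78*j^2 + 7.38*j - 2.68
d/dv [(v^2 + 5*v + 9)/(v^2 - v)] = 3*(-2*v^2 - 6*v + 3)/(v^2*(v^2 - 2*v + 1))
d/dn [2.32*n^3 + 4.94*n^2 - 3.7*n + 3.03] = 6.96*n^2 + 9.88*n - 3.7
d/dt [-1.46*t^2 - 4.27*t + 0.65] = -2.92*t - 4.27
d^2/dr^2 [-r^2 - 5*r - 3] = -2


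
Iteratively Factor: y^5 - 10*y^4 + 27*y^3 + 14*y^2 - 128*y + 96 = (y - 1)*(y^4 - 9*y^3 + 18*y^2 + 32*y - 96) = (y - 4)*(y - 1)*(y^3 - 5*y^2 - 2*y + 24) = (y - 4)*(y - 3)*(y - 1)*(y^2 - 2*y - 8) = (y - 4)*(y - 3)*(y - 1)*(y + 2)*(y - 4)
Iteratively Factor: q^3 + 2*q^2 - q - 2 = (q - 1)*(q^2 + 3*q + 2) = (q - 1)*(q + 2)*(q + 1)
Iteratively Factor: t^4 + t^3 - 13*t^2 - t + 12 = (t + 4)*(t^3 - 3*t^2 - t + 3) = (t - 3)*(t + 4)*(t^2 - 1) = (t - 3)*(t - 1)*(t + 4)*(t + 1)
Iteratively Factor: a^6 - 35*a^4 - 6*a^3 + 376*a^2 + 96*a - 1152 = (a - 4)*(a^5 + 4*a^4 - 19*a^3 - 82*a^2 + 48*a + 288) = (a - 4)*(a + 4)*(a^4 - 19*a^2 - 6*a + 72) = (a - 4)^2*(a + 4)*(a^3 + 4*a^2 - 3*a - 18) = (a - 4)^2*(a + 3)*(a + 4)*(a^2 + a - 6) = (a - 4)^2*(a + 3)^2*(a + 4)*(a - 2)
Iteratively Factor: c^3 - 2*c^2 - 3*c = (c - 3)*(c^2 + c) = c*(c - 3)*(c + 1)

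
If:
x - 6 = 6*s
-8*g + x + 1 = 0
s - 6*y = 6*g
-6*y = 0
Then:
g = -1/4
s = -3/2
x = -3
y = 0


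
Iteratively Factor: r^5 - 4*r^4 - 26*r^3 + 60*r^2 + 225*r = (r - 5)*(r^4 + r^3 - 21*r^2 - 45*r) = (r - 5)*(r + 3)*(r^3 - 2*r^2 - 15*r) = r*(r - 5)*(r + 3)*(r^2 - 2*r - 15) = r*(r - 5)*(r + 3)^2*(r - 5)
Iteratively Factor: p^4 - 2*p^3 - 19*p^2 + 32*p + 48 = (p + 1)*(p^3 - 3*p^2 - 16*p + 48) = (p + 1)*(p + 4)*(p^2 - 7*p + 12) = (p - 3)*(p + 1)*(p + 4)*(p - 4)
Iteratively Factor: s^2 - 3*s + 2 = (s - 2)*(s - 1)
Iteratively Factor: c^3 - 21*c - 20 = (c + 4)*(c^2 - 4*c - 5) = (c + 1)*(c + 4)*(c - 5)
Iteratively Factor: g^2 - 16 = (g + 4)*(g - 4)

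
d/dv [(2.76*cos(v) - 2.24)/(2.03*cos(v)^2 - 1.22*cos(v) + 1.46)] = (5.6028*cos(v)^2 - 9.0944*cos(v) - 1.2968)*sin(v)/(4.1209*cos(v)^4 - 4.9532*cos(v)^3 + 7.416*cos(v)^2 - 3.5624*cos(v) + 2.1316)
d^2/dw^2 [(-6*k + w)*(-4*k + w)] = 2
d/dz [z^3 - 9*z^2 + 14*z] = 3*z^2 - 18*z + 14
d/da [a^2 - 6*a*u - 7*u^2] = 2*a - 6*u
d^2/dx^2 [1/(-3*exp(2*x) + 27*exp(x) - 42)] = (-2*(2*exp(x) - 9)^2*exp(x) + (4*exp(x) - 9)*(exp(2*x) - 9*exp(x) + 14))*exp(x)/(3*(exp(2*x) - 9*exp(x) + 14)^3)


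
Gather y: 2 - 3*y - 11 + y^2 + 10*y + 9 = y^2 + 7*y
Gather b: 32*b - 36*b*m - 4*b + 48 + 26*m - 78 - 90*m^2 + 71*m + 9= b*(28 - 36*m) - 90*m^2 + 97*m - 21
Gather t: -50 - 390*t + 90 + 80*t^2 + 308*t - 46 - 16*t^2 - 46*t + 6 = 64*t^2 - 128*t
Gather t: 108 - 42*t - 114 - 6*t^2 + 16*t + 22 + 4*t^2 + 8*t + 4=-2*t^2 - 18*t + 20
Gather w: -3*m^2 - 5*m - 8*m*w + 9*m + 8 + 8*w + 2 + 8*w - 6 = -3*m^2 + 4*m + w*(16 - 8*m) + 4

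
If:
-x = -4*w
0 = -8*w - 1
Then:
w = -1/8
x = -1/2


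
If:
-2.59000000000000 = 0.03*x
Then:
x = -86.33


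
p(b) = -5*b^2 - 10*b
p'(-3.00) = 20.00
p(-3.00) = -15.00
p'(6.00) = -70.00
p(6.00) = -240.00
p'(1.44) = -24.40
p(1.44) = -24.77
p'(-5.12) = 41.20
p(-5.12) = -79.87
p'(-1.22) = 2.20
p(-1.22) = 4.76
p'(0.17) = -11.70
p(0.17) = -1.84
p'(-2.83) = 18.30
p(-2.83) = -11.74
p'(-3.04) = 20.40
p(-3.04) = -15.81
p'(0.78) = -17.80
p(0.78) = -10.84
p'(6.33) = -73.30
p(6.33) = -263.64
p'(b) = -10*b - 10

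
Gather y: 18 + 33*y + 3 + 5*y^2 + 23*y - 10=5*y^2 + 56*y + 11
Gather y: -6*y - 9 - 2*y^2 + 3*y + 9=-2*y^2 - 3*y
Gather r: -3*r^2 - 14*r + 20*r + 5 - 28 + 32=-3*r^2 + 6*r + 9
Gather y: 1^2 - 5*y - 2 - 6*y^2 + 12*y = -6*y^2 + 7*y - 1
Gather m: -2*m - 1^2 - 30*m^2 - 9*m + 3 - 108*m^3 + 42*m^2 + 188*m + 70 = -108*m^3 + 12*m^2 + 177*m + 72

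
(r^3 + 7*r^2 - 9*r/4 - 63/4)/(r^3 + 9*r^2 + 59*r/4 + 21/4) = (2*r - 3)/(2*r + 1)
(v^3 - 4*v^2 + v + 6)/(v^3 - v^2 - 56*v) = (-v^3 + 4*v^2 - v - 6)/(v*(-v^2 + v + 56))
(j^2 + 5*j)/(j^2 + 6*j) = (j + 5)/(j + 6)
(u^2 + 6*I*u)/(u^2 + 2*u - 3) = u*(u + 6*I)/(u^2 + 2*u - 3)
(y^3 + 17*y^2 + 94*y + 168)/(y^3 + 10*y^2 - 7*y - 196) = (y^2 + 10*y + 24)/(y^2 + 3*y - 28)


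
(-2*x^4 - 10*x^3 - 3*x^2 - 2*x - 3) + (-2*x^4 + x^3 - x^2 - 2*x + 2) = -4*x^4 - 9*x^3 - 4*x^2 - 4*x - 1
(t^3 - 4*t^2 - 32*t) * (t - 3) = t^4 - 7*t^3 - 20*t^2 + 96*t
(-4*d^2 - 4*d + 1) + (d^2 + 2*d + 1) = -3*d^2 - 2*d + 2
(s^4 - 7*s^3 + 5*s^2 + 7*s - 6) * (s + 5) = s^5 - 2*s^4 - 30*s^3 + 32*s^2 + 29*s - 30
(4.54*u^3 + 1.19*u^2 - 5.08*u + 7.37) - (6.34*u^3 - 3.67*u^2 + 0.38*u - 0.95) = -1.8*u^3 + 4.86*u^2 - 5.46*u + 8.32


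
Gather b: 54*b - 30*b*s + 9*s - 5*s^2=b*(54 - 30*s) - 5*s^2 + 9*s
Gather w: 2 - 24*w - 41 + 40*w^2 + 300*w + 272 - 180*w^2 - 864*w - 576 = -140*w^2 - 588*w - 343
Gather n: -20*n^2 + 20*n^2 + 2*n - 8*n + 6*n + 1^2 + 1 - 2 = 0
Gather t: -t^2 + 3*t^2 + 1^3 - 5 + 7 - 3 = 2*t^2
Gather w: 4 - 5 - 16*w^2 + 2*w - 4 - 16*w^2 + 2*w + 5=-32*w^2 + 4*w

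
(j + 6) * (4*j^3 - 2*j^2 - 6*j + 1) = 4*j^4 + 22*j^3 - 18*j^2 - 35*j + 6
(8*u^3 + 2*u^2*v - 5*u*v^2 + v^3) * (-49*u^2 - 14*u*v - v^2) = -392*u^5 - 210*u^4*v + 209*u^3*v^2 + 19*u^2*v^3 - 9*u*v^4 - v^5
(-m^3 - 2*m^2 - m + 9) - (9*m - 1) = -m^3 - 2*m^2 - 10*m + 10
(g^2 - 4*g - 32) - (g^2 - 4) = -4*g - 28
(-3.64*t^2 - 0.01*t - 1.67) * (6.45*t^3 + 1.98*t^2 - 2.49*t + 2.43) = -23.478*t^5 - 7.2717*t^4 - 1.7277*t^3 - 12.1269*t^2 + 4.134*t - 4.0581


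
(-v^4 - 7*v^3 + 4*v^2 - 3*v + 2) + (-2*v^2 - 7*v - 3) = -v^4 - 7*v^3 + 2*v^2 - 10*v - 1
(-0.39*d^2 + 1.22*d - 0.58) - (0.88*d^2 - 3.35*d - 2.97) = -1.27*d^2 + 4.57*d + 2.39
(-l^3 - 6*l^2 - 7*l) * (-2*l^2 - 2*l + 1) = 2*l^5 + 14*l^4 + 25*l^3 + 8*l^2 - 7*l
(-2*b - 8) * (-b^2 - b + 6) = 2*b^3 + 10*b^2 - 4*b - 48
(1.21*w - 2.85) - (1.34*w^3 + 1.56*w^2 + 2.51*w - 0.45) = -1.34*w^3 - 1.56*w^2 - 1.3*w - 2.4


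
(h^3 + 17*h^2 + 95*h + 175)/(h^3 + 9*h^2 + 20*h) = (h^2 + 12*h + 35)/(h*(h + 4))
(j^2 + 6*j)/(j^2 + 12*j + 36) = j/(j + 6)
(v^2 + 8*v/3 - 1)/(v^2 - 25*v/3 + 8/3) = (v + 3)/(v - 8)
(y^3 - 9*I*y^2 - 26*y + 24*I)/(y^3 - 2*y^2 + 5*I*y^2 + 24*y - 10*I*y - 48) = (y^2 - 6*I*y - 8)/(y^2 + y*(-2 + 8*I) - 16*I)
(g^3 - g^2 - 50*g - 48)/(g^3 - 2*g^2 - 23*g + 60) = (g^3 - g^2 - 50*g - 48)/(g^3 - 2*g^2 - 23*g + 60)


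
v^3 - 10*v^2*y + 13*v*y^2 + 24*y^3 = (v - 8*y)*(v - 3*y)*(v + y)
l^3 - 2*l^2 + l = l*(l - 1)^2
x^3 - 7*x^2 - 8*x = x*(x - 8)*(x + 1)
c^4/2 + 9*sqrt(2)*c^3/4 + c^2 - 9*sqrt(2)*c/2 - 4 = (c/2 + sqrt(2)/2)*(c - sqrt(2))*(c + sqrt(2)/2)*(c + 4*sqrt(2))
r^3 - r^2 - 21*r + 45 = (r - 3)^2*(r + 5)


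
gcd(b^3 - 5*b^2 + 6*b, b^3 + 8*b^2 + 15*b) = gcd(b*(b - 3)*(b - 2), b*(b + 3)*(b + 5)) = b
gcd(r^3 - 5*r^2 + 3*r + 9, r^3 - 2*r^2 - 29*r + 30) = 1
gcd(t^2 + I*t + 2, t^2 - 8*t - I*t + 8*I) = t - I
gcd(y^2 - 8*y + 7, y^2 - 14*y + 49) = y - 7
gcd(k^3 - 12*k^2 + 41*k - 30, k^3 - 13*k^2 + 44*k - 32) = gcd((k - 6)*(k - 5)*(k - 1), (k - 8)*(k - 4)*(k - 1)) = k - 1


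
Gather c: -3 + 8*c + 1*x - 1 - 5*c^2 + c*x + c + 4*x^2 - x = -5*c^2 + c*(x + 9) + 4*x^2 - 4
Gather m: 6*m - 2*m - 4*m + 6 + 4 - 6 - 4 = 0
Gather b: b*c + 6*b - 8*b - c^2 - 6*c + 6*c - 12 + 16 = b*(c - 2) - c^2 + 4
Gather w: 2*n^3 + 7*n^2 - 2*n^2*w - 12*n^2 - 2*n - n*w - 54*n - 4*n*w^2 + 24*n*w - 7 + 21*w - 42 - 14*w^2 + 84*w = 2*n^3 - 5*n^2 - 56*n + w^2*(-4*n - 14) + w*(-2*n^2 + 23*n + 105) - 49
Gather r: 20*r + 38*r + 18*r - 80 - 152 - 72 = 76*r - 304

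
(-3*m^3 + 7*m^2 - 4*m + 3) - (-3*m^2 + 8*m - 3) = -3*m^3 + 10*m^2 - 12*m + 6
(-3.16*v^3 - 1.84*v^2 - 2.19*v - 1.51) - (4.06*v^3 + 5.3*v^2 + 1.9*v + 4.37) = -7.22*v^3 - 7.14*v^2 - 4.09*v - 5.88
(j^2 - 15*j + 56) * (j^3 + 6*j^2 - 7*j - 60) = j^5 - 9*j^4 - 41*j^3 + 381*j^2 + 508*j - 3360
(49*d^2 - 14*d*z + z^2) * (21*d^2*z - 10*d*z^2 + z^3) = 1029*d^4*z - 784*d^3*z^2 + 210*d^2*z^3 - 24*d*z^4 + z^5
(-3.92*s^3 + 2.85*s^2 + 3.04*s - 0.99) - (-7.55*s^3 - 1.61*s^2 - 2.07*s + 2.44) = 3.63*s^3 + 4.46*s^2 + 5.11*s - 3.43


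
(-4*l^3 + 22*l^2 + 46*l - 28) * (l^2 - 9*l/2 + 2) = -4*l^5 + 40*l^4 - 61*l^3 - 191*l^2 + 218*l - 56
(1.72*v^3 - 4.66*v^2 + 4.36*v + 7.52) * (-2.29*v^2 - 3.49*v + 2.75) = -3.9388*v^5 + 4.6686*v^4 + 11.009*v^3 - 45.2522*v^2 - 14.2548*v + 20.68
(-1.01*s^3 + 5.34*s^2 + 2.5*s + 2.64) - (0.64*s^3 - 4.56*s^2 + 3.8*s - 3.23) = -1.65*s^3 + 9.9*s^2 - 1.3*s + 5.87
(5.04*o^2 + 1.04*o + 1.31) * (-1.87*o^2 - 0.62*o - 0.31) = -9.4248*o^4 - 5.0696*o^3 - 4.6569*o^2 - 1.1346*o - 0.4061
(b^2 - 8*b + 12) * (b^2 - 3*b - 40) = b^4 - 11*b^3 - 4*b^2 + 284*b - 480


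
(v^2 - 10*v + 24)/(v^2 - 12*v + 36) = (v - 4)/(v - 6)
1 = 1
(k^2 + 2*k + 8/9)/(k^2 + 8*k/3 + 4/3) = (k + 4/3)/(k + 2)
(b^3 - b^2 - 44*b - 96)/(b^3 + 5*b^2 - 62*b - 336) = (b^2 + 7*b + 12)/(b^2 + 13*b + 42)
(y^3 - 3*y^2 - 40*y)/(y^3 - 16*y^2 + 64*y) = (y + 5)/(y - 8)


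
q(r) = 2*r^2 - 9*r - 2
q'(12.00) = 39.00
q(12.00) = 178.00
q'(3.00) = 3.00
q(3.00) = -11.00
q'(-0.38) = -10.52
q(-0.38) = 1.71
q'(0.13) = -8.48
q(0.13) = -3.14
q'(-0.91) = -12.64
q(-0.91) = 7.85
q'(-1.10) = -13.40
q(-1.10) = 10.32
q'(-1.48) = -14.92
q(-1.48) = 15.70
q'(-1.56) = -15.24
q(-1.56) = 16.91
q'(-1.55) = -15.20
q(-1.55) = 16.76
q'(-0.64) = -11.56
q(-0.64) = 4.58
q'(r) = 4*r - 9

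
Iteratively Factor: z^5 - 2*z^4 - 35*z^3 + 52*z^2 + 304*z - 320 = (z + 4)*(z^4 - 6*z^3 - 11*z^2 + 96*z - 80) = (z - 4)*(z + 4)*(z^3 - 2*z^2 - 19*z + 20) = (z - 4)*(z + 4)^2*(z^2 - 6*z + 5) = (z - 5)*(z - 4)*(z + 4)^2*(z - 1)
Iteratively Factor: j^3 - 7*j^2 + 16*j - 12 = (j - 3)*(j^2 - 4*j + 4) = (j - 3)*(j - 2)*(j - 2)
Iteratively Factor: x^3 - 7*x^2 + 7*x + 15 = (x - 5)*(x^2 - 2*x - 3) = (x - 5)*(x + 1)*(x - 3)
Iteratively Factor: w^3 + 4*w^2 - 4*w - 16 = (w - 2)*(w^2 + 6*w + 8) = (w - 2)*(w + 4)*(w + 2)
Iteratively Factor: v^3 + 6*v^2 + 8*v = (v + 4)*(v^2 + 2*v) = (v + 2)*(v + 4)*(v)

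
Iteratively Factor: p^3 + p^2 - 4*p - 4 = (p + 2)*(p^2 - p - 2) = (p - 2)*(p + 2)*(p + 1)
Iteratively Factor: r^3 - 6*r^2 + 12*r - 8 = (r - 2)*(r^2 - 4*r + 4) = (r - 2)^2*(r - 2)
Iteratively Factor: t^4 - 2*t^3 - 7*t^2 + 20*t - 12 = (t - 2)*(t^3 - 7*t + 6) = (t - 2)*(t + 3)*(t^2 - 3*t + 2) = (t - 2)*(t - 1)*(t + 3)*(t - 2)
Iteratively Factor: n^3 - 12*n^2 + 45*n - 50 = (n - 2)*(n^2 - 10*n + 25) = (n - 5)*(n - 2)*(n - 5)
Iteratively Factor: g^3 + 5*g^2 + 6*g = (g + 2)*(g^2 + 3*g) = g*(g + 2)*(g + 3)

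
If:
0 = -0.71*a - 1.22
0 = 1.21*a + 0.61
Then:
No Solution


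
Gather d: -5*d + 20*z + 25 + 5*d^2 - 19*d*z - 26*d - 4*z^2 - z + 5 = 5*d^2 + d*(-19*z - 31) - 4*z^2 + 19*z + 30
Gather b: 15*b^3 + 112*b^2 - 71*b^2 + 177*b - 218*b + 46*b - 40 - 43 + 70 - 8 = 15*b^3 + 41*b^2 + 5*b - 21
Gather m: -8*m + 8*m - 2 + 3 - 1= 0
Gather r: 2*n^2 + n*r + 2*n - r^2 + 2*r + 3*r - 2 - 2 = 2*n^2 + 2*n - r^2 + r*(n + 5) - 4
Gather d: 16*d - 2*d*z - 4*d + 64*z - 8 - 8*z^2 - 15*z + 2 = d*(12 - 2*z) - 8*z^2 + 49*z - 6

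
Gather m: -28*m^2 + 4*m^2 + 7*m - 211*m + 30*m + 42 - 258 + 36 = -24*m^2 - 174*m - 180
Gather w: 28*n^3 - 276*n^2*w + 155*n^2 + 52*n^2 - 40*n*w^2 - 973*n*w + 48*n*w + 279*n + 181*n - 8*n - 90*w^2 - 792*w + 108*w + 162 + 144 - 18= 28*n^3 + 207*n^2 + 452*n + w^2*(-40*n - 90) + w*(-276*n^2 - 925*n - 684) + 288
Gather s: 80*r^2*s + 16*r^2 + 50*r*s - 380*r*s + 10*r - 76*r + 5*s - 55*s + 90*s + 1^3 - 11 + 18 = 16*r^2 - 66*r + s*(80*r^2 - 330*r + 40) + 8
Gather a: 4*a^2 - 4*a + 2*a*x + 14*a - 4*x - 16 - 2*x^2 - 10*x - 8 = 4*a^2 + a*(2*x + 10) - 2*x^2 - 14*x - 24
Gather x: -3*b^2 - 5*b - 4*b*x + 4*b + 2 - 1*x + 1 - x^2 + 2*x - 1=-3*b^2 - b - x^2 + x*(1 - 4*b) + 2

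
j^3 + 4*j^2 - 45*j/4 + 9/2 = (j - 3/2)*(j - 1/2)*(j + 6)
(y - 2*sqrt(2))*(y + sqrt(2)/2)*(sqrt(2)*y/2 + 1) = sqrt(2)*y^3/2 - y^2/2 - 5*sqrt(2)*y/2 - 2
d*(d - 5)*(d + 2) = d^3 - 3*d^2 - 10*d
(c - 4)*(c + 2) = c^2 - 2*c - 8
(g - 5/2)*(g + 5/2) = g^2 - 25/4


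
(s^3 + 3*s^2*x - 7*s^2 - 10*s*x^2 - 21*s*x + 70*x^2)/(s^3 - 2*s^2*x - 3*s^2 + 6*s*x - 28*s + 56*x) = (s + 5*x)/(s + 4)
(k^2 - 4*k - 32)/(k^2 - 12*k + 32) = (k + 4)/(k - 4)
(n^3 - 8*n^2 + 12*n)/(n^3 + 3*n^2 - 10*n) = (n - 6)/(n + 5)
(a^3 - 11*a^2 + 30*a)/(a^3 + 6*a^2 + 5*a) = (a^2 - 11*a + 30)/(a^2 + 6*a + 5)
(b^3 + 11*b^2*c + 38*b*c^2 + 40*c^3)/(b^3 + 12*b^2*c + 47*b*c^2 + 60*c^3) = (b + 2*c)/(b + 3*c)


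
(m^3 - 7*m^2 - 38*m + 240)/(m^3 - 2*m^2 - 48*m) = (m - 5)/m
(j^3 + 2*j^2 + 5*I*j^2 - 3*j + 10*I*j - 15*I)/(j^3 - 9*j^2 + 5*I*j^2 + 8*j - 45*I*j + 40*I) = (j + 3)/(j - 8)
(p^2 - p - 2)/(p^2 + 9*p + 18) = (p^2 - p - 2)/(p^2 + 9*p + 18)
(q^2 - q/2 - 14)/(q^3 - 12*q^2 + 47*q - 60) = (q + 7/2)/(q^2 - 8*q + 15)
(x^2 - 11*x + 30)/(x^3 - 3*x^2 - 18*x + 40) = (x - 6)/(x^2 + 2*x - 8)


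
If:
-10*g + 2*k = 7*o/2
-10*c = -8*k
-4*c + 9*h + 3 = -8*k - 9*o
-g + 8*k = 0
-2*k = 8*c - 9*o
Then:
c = 0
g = 0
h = -1/3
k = 0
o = 0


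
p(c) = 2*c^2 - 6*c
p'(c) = 4*c - 6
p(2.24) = -3.40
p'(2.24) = 2.96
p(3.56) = 3.99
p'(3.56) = 8.24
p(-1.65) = 15.34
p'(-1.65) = -12.60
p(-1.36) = 11.86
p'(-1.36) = -11.44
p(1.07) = -4.13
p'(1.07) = -1.72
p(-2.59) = 28.96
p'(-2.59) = -16.36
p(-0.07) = 0.43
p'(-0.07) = -6.28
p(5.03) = 20.42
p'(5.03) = 14.12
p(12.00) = 216.00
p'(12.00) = 42.00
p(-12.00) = 360.00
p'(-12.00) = -54.00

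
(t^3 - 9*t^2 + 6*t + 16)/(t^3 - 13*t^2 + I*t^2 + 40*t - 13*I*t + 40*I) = (t^2 - t - 2)/(t^2 + t*(-5 + I) - 5*I)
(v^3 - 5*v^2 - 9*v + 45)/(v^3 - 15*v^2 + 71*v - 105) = (v + 3)/(v - 7)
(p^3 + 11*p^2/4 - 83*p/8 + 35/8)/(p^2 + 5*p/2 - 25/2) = (8*p^2 - 18*p + 7)/(4*(2*p - 5))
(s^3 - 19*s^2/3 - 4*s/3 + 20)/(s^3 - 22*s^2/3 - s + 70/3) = (s - 6)/(s - 7)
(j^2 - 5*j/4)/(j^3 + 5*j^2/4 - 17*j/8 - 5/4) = 2*j/(2*j^2 + 5*j + 2)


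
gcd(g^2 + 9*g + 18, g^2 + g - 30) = g + 6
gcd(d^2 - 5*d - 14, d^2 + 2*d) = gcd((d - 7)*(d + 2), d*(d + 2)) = d + 2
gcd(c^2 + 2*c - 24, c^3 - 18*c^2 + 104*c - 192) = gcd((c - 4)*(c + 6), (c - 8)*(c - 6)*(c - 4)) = c - 4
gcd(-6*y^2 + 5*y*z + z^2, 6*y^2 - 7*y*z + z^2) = y - z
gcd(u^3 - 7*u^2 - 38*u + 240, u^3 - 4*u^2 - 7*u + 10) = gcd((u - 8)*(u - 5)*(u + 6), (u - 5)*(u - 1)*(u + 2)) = u - 5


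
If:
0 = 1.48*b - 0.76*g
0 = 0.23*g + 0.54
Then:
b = -1.21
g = -2.35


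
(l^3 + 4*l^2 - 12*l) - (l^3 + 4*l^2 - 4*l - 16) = 16 - 8*l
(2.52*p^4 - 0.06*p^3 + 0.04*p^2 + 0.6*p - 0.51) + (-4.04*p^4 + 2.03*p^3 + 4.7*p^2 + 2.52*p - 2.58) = -1.52*p^4 + 1.97*p^3 + 4.74*p^2 + 3.12*p - 3.09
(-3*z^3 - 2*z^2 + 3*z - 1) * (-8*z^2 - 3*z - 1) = 24*z^5 + 25*z^4 - 15*z^3 + z^2 + 1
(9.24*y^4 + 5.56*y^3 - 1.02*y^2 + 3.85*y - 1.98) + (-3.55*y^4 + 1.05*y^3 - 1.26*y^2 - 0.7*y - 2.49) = 5.69*y^4 + 6.61*y^3 - 2.28*y^2 + 3.15*y - 4.47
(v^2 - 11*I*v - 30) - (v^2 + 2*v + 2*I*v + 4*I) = -2*v - 13*I*v - 30 - 4*I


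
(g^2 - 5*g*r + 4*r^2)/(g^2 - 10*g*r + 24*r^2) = (-g + r)/(-g + 6*r)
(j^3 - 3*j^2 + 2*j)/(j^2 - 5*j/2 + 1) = 2*j*(j - 1)/(2*j - 1)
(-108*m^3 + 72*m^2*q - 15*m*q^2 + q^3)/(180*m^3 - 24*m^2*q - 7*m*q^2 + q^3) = (-3*m + q)/(5*m + q)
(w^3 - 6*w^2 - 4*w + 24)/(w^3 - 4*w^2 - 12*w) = (w - 2)/w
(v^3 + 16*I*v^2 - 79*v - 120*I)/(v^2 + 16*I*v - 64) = (v^2 + 8*I*v - 15)/(v + 8*I)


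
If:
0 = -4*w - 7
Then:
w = -7/4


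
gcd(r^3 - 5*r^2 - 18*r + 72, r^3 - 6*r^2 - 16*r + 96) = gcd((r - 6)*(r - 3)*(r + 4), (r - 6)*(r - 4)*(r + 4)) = r^2 - 2*r - 24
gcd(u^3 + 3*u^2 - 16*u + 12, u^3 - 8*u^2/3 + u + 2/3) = u^2 - 3*u + 2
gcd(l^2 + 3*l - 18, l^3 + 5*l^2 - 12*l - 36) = l^2 + 3*l - 18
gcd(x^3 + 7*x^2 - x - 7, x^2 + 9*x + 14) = x + 7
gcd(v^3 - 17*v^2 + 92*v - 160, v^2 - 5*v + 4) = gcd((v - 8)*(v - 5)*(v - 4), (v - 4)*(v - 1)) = v - 4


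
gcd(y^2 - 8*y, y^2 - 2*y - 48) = y - 8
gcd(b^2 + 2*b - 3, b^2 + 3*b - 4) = b - 1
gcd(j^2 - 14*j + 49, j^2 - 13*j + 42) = j - 7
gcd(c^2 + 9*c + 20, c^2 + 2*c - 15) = c + 5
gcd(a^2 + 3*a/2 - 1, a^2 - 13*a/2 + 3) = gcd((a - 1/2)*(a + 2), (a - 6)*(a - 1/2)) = a - 1/2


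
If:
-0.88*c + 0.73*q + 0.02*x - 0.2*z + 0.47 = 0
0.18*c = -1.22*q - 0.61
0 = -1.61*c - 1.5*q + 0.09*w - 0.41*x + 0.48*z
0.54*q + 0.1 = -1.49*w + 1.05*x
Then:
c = 0.139451022652965 - 0.161395902489272*z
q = 0.0238125102033352*z - 0.520574741047159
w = 1.42150073553223*z + 1.2750164814529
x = 2.02942366805031*z + 1.63682304495177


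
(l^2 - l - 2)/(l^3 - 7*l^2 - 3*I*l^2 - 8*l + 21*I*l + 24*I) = (l - 2)/(l^2 - l*(8 + 3*I) + 24*I)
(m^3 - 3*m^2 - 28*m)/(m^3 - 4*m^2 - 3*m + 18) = m*(m^2 - 3*m - 28)/(m^3 - 4*m^2 - 3*m + 18)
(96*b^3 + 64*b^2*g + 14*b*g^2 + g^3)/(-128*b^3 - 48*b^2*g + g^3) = (-6*b - g)/(8*b - g)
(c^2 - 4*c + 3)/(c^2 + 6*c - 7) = (c - 3)/(c + 7)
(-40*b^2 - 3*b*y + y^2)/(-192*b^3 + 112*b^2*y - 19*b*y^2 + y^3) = (5*b + y)/(24*b^2 - 11*b*y + y^2)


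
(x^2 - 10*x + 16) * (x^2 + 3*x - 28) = x^4 - 7*x^3 - 42*x^2 + 328*x - 448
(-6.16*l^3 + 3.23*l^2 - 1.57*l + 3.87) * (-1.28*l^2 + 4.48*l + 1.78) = 7.8848*l^5 - 31.7312*l^4 + 5.5152*l^3 - 6.2378*l^2 + 14.543*l + 6.8886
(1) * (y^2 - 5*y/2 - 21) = y^2 - 5*y/2 - 21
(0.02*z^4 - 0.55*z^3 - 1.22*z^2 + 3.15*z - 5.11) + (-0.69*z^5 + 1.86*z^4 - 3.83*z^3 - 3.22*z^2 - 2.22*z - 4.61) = -0.69*z^5 + 1.88*z^4 - 4.38*z^3 - 4.44*z^2 + 0.93*z - 9.72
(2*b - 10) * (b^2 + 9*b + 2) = 2*b^3 + 8*b^2 - 86*b - 20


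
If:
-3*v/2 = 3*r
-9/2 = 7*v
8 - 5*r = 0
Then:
No Solution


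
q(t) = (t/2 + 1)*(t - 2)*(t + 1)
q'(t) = (t/2 + 1)*(t - 2) + (t/2 + 1)*(t + 1) + (t - 2)*(t + 1)/2 = 3*t^2/2 + t - 2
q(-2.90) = -4.19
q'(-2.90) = 7.72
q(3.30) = 14.81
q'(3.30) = 17.64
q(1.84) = -0.87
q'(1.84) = 4.92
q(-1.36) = 0.39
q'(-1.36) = -0.59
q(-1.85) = 0.25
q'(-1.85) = 1.28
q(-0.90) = -0.16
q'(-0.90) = -1.68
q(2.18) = 1.20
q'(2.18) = 7.31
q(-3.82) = -14.94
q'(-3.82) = 16.07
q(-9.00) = -308.00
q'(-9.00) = 110.50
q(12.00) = 910.00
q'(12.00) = 226.00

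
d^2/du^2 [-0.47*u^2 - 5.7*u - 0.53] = -0.940000000000000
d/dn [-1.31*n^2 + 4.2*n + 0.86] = 4.2 - 2.62*n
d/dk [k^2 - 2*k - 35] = 2*k - 2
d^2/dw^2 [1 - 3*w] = 0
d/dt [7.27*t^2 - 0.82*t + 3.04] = 14.54*t - 0.82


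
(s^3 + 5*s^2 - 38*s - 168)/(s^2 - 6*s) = s + 11 + 28/s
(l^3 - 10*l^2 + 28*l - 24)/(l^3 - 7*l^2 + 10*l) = (l^2 - 8*l + 12)/(l*(l - 5))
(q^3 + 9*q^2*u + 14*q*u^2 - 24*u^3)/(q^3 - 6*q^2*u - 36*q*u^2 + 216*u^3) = (q^2 + 3*q*u - 4*u^2)/(q^2 - 12*q*u + 36*u^2)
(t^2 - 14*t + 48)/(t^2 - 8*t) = (t - 6)/t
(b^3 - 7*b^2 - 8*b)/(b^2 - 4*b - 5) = b*(b - 8)/(b - 5)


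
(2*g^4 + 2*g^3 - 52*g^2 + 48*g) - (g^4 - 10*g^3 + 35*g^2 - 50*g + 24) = g^4 + 12*g^3 - 87*g^2 + 98*g - 24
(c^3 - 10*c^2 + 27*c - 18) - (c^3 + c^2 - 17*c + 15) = -11*c^2 + 44*c - 33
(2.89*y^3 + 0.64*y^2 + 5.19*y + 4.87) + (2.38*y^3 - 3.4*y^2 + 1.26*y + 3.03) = 5.27*y^3 - 2.76*y^2 + 6.45*y + 7.9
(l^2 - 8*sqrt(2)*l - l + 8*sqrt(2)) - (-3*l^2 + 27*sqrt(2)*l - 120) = 4*l^2 - 35*sqrt(2)*l - l + 8*sqrt(2) + 120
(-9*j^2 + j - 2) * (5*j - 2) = -45*j^3 + 23*j^2 - 12*j + 4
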